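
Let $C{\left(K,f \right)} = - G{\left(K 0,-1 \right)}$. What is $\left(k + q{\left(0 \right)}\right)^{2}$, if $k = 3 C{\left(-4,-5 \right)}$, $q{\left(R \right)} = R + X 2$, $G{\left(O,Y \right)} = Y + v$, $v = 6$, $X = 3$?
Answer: $81$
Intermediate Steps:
$G{\left(O,Y \right)} = 6 + Y$ ($G{\left(O,Y \right)} = Y + 6 = 6 + Y$)
$C{\left(K,f \right)} = -5$ ($C{\left(K,f \right)} = - (6 - 1) = \left(-1\right) 5 = -5$)
$q{\left(R \right)} = 6 + R$ ($q{\left(R \right)} = R + 3 \cdot 2 = R + 6 = 6 + R$)
$k = -15$ ($k = 3 \left(-5\right) = -15$)
$\left(k + q{\left(0 \right)}\right)^{2} = \left(-15 + \left(6 + 0\right)\right)^{2} = \left(-15 + 6\right)^{2} = \left(-9\right)^{2} = 81$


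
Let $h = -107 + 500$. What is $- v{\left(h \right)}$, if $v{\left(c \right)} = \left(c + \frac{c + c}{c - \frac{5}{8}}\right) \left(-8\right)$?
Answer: $\frac{9919320}{3139} \approx 3160.0$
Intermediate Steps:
$h = 393$
$v{\left(c \right)} = - 8 c - \frac{16 c}{- \frac{5}{8} + c}$ ($v{\left(c \right)} = \left(c + \frac{2 c}{c - \frac{5}{8}}\right) \left(-8\right) = \left(c + \frac{2 c}{- \frac{5}{8} + c}\right) \left(-8\right) = - 8 c - \frac{16 c}{- \frac{5}{8} + c}$)
$- v{\left(h \right)} = - \frac{\left(-8\right) 393 \left(11 + 8 \cdot 393\right)}{-5 + 8 \cdot 393} = - \frac{\left(-8\right) 393 \left(11 + 3144\right)}{-5 + 3144} = - \frac{\left(-8\right) 393 \cdot 3155}{3139} = \left(-1\right) \left(- \frac{9919320}{3139}\right) = \frac{9919320}{3139}$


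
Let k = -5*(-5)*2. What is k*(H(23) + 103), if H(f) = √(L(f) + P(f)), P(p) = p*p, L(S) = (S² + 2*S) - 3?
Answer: 5150 + 50*√1101 ≈ 6809.1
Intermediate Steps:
L(S) = -3 + S² + 2*S
k = 50 (k = 25*2 = 50)
P(p) = p²
H(f) = √(-3 + 2*f + 2*f²) (H(f) = √((-3 + f² + 2*f) + f²) = √(-3 + 2*f + 2*f²))
k*(H(23) + 103) = 50*(√(-3 + 2*23 + 2*23²) + 103) = 50*(√(-3 + 46 + 2*529) + 103) = 50*(√(-3 + 46 + 1058) + 103) = 50*(√1101 + 103) = 50*(103 + √1101) = 5150 + 50*√1101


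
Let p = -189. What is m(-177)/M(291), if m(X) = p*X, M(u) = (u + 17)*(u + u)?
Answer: 1593/8536 ≈ 0.18662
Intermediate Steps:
M(u) = 2*u*(17 + u) (M(u) = (17 + u)*(2*u) = 2*u*(17 + u))
m(X) = -189*X
m(-177)/M(291) = (-189*(-177))/((2*291*(17 + 291))) = 33453/((2*291*308)) = 33453/179256 = 33453*(1/179256) = 1593/8536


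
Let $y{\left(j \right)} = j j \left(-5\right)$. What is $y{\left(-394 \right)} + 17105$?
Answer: $-759075$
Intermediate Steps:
$y{\left(j \right)} = - 5 j^{2}$ ($y{\left(j \right)} = j^{2} \left(-5\right) = - 5 j^{2}$)
$y{\left(-394 \right)} + 17105 = - 5 \left(-394\right)^{2} + 17105 = \left(-5\right) 155236 + 17105 = -776180 + 17105 = -759075$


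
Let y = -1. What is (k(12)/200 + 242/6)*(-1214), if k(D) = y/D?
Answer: -58756993/1200 ≈ -48964.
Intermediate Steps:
k(D) = -1/D
(k(12)/200 + 242/6)*(-1214) = (-1/12/200 + 242/6)*(-1214) = (-1*1/12*(1/200) + 242*(⅙))*(-1214) = (-1/12*1/200 + 121/3)*(-1214) = (-1/2400 + 121/3)*(-1214) = (96799/2400)*(-1214) = -58756993/1200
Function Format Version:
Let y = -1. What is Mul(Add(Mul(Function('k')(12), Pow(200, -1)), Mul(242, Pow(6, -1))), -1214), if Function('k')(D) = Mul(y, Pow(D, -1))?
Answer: Rational(-58756993, 1200) ≈ -48964.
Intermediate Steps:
Function('k')(D) = Mul(-1, Pow(D, -1))
Mul(Add(Mul(Function('k')(12), Pow(200, -1)), Mul(242, Pow(6, -1))), -1214) = Mul(Add(Mul(Mul(-1, Pow(12, -1)), Pow(200, -1)), Mul(242, Pow(6, -1))), -1214) = Mul(Add(Mul(Mul(-1, Rational(1, 12)), Rational(1, 200)), Mul(242, Rational(1, 6))), -1214) = Mul(Add(Mul(Rational(-1, 12), Rational(1, 200)), Rational(121, 3)), -1214) = Mul(Add(Rational(-1, 2400), Rational(121, 3)), -1214) = Mul(Rational(96799, 2400), -1214) = Rational(-58756993, 1200)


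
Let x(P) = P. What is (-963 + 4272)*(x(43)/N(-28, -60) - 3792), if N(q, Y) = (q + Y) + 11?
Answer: -966317343/77 ≈ -1.2550e+7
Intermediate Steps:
N(q, Y) = 11 + Y + q (N(q, Y) = (Y + q) + 11 = 11 + Y + q)
(-963 + 4272)*(x(43)/N(-28, -60) - 3792) = (-963 + 4272)*(43/(11 - 60 - 28) - 3792) = 3309*(43/(-77) - 3792) = 3309*(43*(-1/77) - 3792) = 3309*(-43/77 - 3792) = 3309*(-292027/77) = -966317343/77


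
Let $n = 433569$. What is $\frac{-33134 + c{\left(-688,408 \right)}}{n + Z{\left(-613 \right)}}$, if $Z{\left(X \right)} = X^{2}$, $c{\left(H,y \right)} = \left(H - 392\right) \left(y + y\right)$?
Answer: $- \frac{457207}{404669} \approx -1.1298$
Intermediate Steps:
$c{\left(H,y \right)} = 2 y \left(-392 + H\right)$ ($c{\left(H,y \right)} = \left(-392 + H\right) 2 y = 2 y \left(-392 + H\right)$)
$\frac{-33134 + c{\left(-688,408 \right)}}{n + Z{\left(-613 \right)}} = \frac{-33134 + 2 \cdot 408 \left(-392 - 688\right)}{433569 + \left(-613\right)^{2}} = \frac{-33134 + 2 \cdot 408 \left(-1080\right)}{433569 + 375769} = \frac{-33134 - 881280}{809338} = \left(-914414\right) \frac{1}{809338} = - \frac{457207}{404669}$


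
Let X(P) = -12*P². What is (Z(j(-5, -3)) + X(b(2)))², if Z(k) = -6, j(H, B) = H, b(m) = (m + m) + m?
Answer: 191844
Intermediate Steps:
b(m) = 3*m (b(m) = 2*m + m = 3*m)
(Z(j(-5, -3)) + X(b(2)))² = (-6 - 12*(3*2)²)² = (-6 - 12*6²)² = (-6 - 12*36)² = (-6 - 432)² = (-438)² = 191844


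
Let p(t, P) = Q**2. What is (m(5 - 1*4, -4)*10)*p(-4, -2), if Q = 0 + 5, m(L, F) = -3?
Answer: -750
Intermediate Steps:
Q = 5
p(t, P) = 25 (p(t, P) = 5**2 = 25)
(m(5 - 1*4, -4)*10)*p(-4, -2) = -3*10*25 = -30*25 = -750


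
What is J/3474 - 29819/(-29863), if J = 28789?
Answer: 963317113/103744062 ≈ 9.2855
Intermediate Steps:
J/3474 - 29819/(-29863) = 28789/3474 - 29819/(-29863) = 28789*(1/3474) - 29819*(-1/29863) = 28789/3474 + 29819/29863 = 963317113/103744062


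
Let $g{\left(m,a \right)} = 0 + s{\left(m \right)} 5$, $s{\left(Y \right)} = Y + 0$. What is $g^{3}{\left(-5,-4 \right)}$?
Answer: $-15625$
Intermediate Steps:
$s{\left(Y \right)} = Y$
$g{\left(m,a \right)} = 5 m$ ($g{\left(m,a \right)} = 0 + m 5 = 0 + 5 m = 5 m$)
$g^{3}{\left(-5,-4 \right)} = \left(5 \left(-5\right)\right)^{3} = \left(-25\right)^{3} = -15625$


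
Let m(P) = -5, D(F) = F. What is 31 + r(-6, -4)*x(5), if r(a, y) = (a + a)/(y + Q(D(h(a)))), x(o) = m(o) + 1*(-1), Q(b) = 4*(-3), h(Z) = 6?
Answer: 53/2 ≈ 26.500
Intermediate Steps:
Q(b) = -12
x(o) = -6 (x(o) = -5 + 1*(-1) = -5 - 1 = -6)
r(a, y) = 2*a/(-12 + y) (r(a, y) = (a + a)/(y - 12) = (2*a)/(-12 + y) = 2*a/(-12 + y))
31 + r(-6, -4)*x(5) = 31 + (2*(-6)/(-12 - 4))*(-6) = 31 + (2*(-6)/(-16))*(-6) = 31 + (2*(-6)*(-1/16))*(-6) = 31 + (¾)*(-6) = 31 - 9/2 = 53/2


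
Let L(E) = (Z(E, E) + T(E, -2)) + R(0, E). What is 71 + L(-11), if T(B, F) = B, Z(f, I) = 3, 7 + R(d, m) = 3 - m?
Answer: 70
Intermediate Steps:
R(d, m) = -4 - m (R(d, m) = -7 + (3 - m) = -4 - m)
L(E) = -1 (L(E) = (3 + E) + (-4 - E) = -1)
71 + L(-11) = 71 - 1 = 70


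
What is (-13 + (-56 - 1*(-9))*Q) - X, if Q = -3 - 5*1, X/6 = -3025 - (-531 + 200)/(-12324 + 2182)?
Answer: 93880416/5071 ≈ 18513.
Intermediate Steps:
X = -92039643/5071 (X = 6*(-3025 - (-531 + 200)/(-12324 + 2182)) = 6*(-3025 - (-331)/(-10142)) = 6*(-3025 - (-331)*(-1)/10142) = 6*(-3025 - 1*331/10142) = 6*(-3025 - 331/10142) = 6*(-30679881/10142) = -92039643/5071 ≈ -18150.)
Q = -8 (Q = -3 - 5 = -8)
(-13 + (-56 - 1*(-9))*Q) - X = (-13 + (-56 - 1*(-9))*(-8)) - 1*(-92039643/5071) = (-13 + (-56 + 9)*(-8)) + 92039643/5071 = (-13 - 47*(-8)) + 92039643/5071 = (-13 + 376) + 92039643/5071 = 363 + 92039643/5071 = 93880416/5071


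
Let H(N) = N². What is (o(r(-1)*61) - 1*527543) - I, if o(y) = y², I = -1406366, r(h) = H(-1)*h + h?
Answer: 893707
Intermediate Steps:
r(h) = 2*h (r(h) = (-1)²*h + h = 1*h + h = h + h = 2*h)
(o(r(-1)*61) - 1*527543) - I = (((2*(-1))*61)² - 1*527543) - 1*(-1406366) = ((-2*61)² - 527543) + 1406366 = ((-122)² - 527543) + 1406366 = (14884 - 527543) + 1406366 = -512659 + 1406366 = 893707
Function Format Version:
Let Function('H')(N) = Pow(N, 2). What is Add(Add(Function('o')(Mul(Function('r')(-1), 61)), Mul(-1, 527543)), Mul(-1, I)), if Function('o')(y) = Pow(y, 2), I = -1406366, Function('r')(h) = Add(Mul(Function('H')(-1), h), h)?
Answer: 893707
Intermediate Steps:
Function('r')(h) = Mul(2, h) (Function('r')(h) = Add(Mul(Pow(-1, 2), h), h) = Add(Mul(1, h), h) = Add(h, h) = Mul(2, h))
Add(Add(Function('o')(Mul(Function('r')(-1), 61)), Mul(-1, 527543)), Mul(-1, I)) = Add(Add(Pow(Mul(Mul(2, -1), 61), 2), Mul(-1, 527543)), Mul(-1, -1406366)) = Add(Add(Pow(Mul(-2, 61), 2), -527543), 1406366) = Add(Add(Pow(-122, 2), -527543), 1406366) = Add(Add(14884, -527543), 1406366) = Add(-512659, 1406366) = 893707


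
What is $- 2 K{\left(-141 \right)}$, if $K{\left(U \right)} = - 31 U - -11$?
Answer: $-8764$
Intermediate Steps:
$K{\left(U \right)} = 11 - 31 U$ ($K{\left(U \right)} = - 31 U + 11 = 11 - 31 U$)
$- 2 K{\left(-141 \right)} = - 2 \left(11 - -4371\right) = - 2 \left(11 + 4371\right) = \left(-2\right) 4382 = -8764$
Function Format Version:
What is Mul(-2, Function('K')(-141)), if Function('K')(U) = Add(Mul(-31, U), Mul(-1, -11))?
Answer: -8764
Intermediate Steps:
Function('K')(U) = Add(11, Mul(-31, U)) (Function('K')(U) = Add(Mul(-31, U), 11) = Add(11, Mul(-31, U)))
Mul(-2, Function('K')(-141)) = Mul(-2, Add(11, Mul(-31, -141))) = Mul(-2, Add(11, 4371)) = Mul(-2, 4382) = -8764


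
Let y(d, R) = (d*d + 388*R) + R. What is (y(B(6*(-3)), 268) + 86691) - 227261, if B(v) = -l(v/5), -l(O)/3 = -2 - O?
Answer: -907374/25 ≈ -36295.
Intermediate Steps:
l(O) = 6 + 3*O (l(O) = -3*(-2 - O) = 6 + 3*O)
B(v) = -6 - 3*v/5 (B(v) = -(6 + 3*(v/5)) = -(6 + 3*v/5) = -6 - 3*v/5)
y(d, R) = d² + 389*R (y(d, R) = (d² + 388*R) + R = d² + 389*R)
(y(B(6*(-3)), 268) + 86691) - 227261 = (((-6 - 18*(-3)/5)² + 389*268) + 86691) - 227261 = (((-6 - ⅗*(-18))² + 104252) + 86691) - 227261 = (((-6 + 54/5)² + 104252) + 86691) - 227261 = (((24/5)² + 104252) + 86691) - 227261 = ((576/25 + 104252) + 86691) - 227261 = (2606876/25 + 86691) - 227261 = 4774151/25 - 227261 = -907374/25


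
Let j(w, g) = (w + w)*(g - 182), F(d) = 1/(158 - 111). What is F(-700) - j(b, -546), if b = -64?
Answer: -4379647/47 ≈ -93184.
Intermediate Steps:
F(d) = 1/47
j(w, g) = 2*w*(-182 + g) (j(w, g) = (2*w)*(-182 + g) = 2*w*(-182 + g))
F(-700) - j(b, -546) = 1/47 - 2*(-64)*(-182 - 546) = 1/47 - 2*(-64)*(-728) = 1/47 - 1*93184 = 1/47 - 93184 = -4379647/47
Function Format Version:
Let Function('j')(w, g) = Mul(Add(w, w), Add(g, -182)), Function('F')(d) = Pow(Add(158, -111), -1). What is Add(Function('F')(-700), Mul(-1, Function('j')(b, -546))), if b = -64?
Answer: Rational(-4379647, 47) ≈ -93184.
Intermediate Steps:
Function('F')(d) = Rational(1, 47) (Function('F')(d) = Pow(47, -1) = Rational(1, 47))
Function('j')(w, g) = Mul(2, w, Add(-182, g)) (Function('j')(w, g) = Mul(Mul(2, w), Add(-182, g)) = Mul(2, w, Add(-182, g)))
Add(Function('F')(-700), Mul(-1, Function('j')(b, -546))) = Add(Rational(1, 47), Mul(-1, Mul(2, -64, Add(-182, -546)))) = Add(Rational(1, 47), Mul(-1, Mul(2, -64, -728))) = Add(Rational(1, 47), Mul(-1, 93184)) = Add(Rational(1, 47), -93184) = Rational(-4379647, 47)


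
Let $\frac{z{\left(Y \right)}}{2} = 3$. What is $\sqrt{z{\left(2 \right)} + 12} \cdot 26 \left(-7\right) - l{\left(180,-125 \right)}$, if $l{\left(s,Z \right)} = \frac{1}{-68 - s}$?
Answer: $\frac{1}{248} - 546 \sqrt{2} \approx -772.16$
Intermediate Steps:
$z{\left(Y \right)} = 6$ ($z{\left(Y \right)} = 2 \cdot 3 = 6$)
$\sqrt{z{\left(2 \right)} + 12} \cdot 26 \left(-7\right) - l{\left(180,-125 \right)} = \sqrt{6 + 12} \cdot 26 \left(-7\right) - - \frac{1}{68 + 180} = \sqrt{18} \cdot 26 \left(-7\right) - - \frac{1}{248} = 3 \sqrt{2} \cdot 26 \left(-7\right) - \left(-1\right) \frac{1}{248} = 78 \sqrt{2} \left(-7\right) - - \frac{1}{248} = - 546 \sqrt{2} + \frac{1}{248} = \frac{1}{248} - 546 \sqrt{2}$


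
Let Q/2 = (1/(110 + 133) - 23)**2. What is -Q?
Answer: -62451488/59049 ≈ -1057.6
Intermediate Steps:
Q = 62451488/59049 (Q = 2*(1/(110 + 133) - 23)**2 = 2*(1/243 - 23)**2 = 2*(-5588/243)**2 = 2*(31225744/59049) = 62451488/59049 ≈ 1057.6)
-Q = -1*62451488/59049 = -62451488/59049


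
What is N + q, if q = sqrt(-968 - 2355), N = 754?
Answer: 754 + I*sqrt(3323) ≈ 754.0 + 57.645*I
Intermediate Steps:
q = I*sqrt(3323) (q = sqrt(-3323) = I*sqrt(3323) ≈ 57.645*I)
N + q = 754 + I*sqrt(3323)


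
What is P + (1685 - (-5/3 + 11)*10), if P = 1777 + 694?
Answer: 12188/3 ≈ 4062.7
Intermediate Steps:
P = 2471
P + (1685 - (-5/3 + 11)*10) = 2471 + (1685 - (-5/3 + 11)*10) = 2471 + (1685 - 28*10/3) = 2471 + (1685 - 1*280/3) = 2471 + (1685 - 280/3) = 2471 + 4775/3 = 12188/3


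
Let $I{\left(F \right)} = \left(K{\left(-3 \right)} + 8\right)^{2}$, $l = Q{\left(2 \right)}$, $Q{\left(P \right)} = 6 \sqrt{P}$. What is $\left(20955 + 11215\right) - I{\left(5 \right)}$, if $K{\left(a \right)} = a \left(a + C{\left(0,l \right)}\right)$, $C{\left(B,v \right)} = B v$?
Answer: $31881$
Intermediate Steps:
$l = 6 \sqrt{2} \approx 8.4853$
$K{\left(a \right)} = a^{2}$ ($K{\left(a \right)} = a \left(a + 0 \cdot 6 \sqrt{2}\right) = a \left(a + 0\right) = a a = a^{2}$)
$I{\left(F \right)} = 289$ ($I{\left(F \right)} = \left(\left(-3\right)^{2} + 8\right)^{2} = \left(9 + 8\right)^{2} = 17^{2} = 289$)
$\left(20955 + 11215\right) - I{\left(5 \right)} = \left(20955 + 11215\right) - 289 = 32170 - 289 = 31881$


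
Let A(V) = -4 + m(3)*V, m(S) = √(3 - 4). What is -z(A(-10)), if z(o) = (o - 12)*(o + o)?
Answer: 72 - 400*I ≈ 72.0 - 400.0*I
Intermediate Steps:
m(S) = I (m(S) = √(-1) = I)
A(V) = -4 + I*V
z(o) = 2*o*(-12 + o) (z(o) = (-12 + o)*(2*o) = 2*o*(-12 + o))
-z(A(-10)) = -2*(-4 + I*(-10))*(-12 + (-4 + I*(-10))) = -2*(-4 - 10*I)*(-12 + (-4 - 10*I)) = -2*(-4 - 10*I)*(-16 - 10*I) = -2*(-16 - 10*I)*(-4 - 10*I)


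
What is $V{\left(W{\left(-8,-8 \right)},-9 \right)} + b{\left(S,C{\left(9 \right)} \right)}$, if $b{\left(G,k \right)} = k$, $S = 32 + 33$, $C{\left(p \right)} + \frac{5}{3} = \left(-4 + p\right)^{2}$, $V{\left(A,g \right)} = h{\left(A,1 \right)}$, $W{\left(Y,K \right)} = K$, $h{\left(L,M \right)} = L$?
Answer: $\frac{46}{3} \approx 15.333$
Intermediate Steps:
$V{\left(A,g \right)} = A$
$C{\left(p \right)} = - \frac{5}{3} + \left(-4 + p\right)^{2}$
$S = 65$
$V{\left(W{\left(-8,-8 \right)},-9 \right)} + b{\left(S,C{\left(9 \right)} \right)} = -8 - \left(\frac{5}{3} - \left(-4 + 9\right)^{2}\right) = -8 - \left(\frac{5}{3} - 5^{2}\right) = -8 + \left(- \frac{5}{3} + 25\right) = -8 + \frac{70}{3} = \frac{46}{3}$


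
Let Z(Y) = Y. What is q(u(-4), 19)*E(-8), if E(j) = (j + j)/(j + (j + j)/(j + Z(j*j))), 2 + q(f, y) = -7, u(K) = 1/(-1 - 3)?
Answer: -504/29 ≈ -17.379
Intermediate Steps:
u(K) = -¼ (u(K) = 1/(-4) = -¼)
q(f, y) = -9 (q(f, y) = -2 - 7 = -9)
E(j) = 2*j/(j + 2*j/(j + j²)) (E(j) = (j + j)/(j + (j + j)/(j + j*j)) = (2*j)/(j + (2*j)/(j + j²)) = (2*j)/(j + 2*j/(j + j²)) = 2*j/(j + 2*j/(j + j²)))
q(u(-4), 19)*E(-8) = -18*(-8)*(1 - 8)/(2 - 8 + (-8)²) = -18*(-8)*(-7)/(2 - 8 + 64) = -18*(-8)*(-7)/58 = -9*56/29 = -504/29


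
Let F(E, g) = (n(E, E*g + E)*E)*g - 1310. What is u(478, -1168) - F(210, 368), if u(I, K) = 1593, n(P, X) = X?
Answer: -5988424297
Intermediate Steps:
F(E, g) = -1310 + E*g*(E + E*g) (F(E, g) = ((E*g + E)*E)*g - 1310 = ((E + E*g)*E)*g - 1310 = (E*(E + E*g))*g - 1310 = E*g*(E + E*g) - 1310 = -1310 + E*g*(E + E*g))
u(478, -1168) - F(210, 368) = 1593 - (-1310 + 368*210²*(1 + 368)) = 1593 - (-1310 + 368*44100*369) = 1593 - (-1310 + 5988427200) = 1593 - 1*5988425890 = 1593 - 5988425890 = -5988424297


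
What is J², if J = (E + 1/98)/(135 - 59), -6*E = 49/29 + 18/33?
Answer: 72165025/3175288780356 ≈ 2.2727e-5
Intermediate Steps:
E = -713/1914 (E = -(49/29 + 18/33)/6 = -(49*(1/29) + 18*(1/33))/6 = -(49/29 + 6/11)/6 = -⅙*713/319 = -713/1914 ≈ -0.37252)
J = -8495/1781934 (J = (-713/1914 + 1/98)/(135 - 59) = (-713/1914 + 1/98)/76 = -16990/46893*1/76 = -8495/1781934 ≈ -0.0047673)
J² = (-8495/1781934)² = 72165025/3175288780356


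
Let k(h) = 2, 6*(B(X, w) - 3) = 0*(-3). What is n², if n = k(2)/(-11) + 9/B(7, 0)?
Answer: 961/121 ≈ 7.9421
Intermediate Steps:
B(X, w) = 3 (B(X, w) = 3 + (0*(-3))/6 = 3 + (⅙)*0 = 3 + 0 = 3)
n = 31/11 (n = 2/(-11) + 9/3 = 2*(-1/11) + 9*(⅓) = -2/11 + 3 = 31/11 ≈ 2.8182)
n² = (31/11)² = 961/121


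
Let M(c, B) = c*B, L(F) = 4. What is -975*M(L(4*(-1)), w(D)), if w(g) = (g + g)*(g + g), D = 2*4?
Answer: -998400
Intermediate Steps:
D = 8
w(g) = 4*g**2 (w(g) = (2*g)*(2*g) = 4*g**2)
M(c, B) = B*c
-975*M(L(4*(-1)), w(D)) = -975*4*8**2*4 = -975*4*64*4 = -249600*4 = -975*1024 = -998400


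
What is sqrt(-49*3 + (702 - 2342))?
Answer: I*sqrt(1787) ≈ 42.273*I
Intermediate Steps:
sqrt(-49*3 + (702 - 2342)) = sqrt(-147 - 1640) = sqrt(-1787) = I*sqrt(1787)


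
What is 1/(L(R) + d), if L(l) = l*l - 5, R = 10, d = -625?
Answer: -1/530 ≈ -0.0018868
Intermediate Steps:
L(l) = -5 + l**2 (L(l) = l**2 - 5 = -5 + l**2)
1/(L(R) + d) = 1/((-5 + 10**2) - 625) = 1/((-5 + 100) - 625) = 1/(95 - 625) = 1/(-530) = -1/530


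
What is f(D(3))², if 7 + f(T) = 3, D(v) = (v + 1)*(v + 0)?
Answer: 16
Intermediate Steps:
D(v) = v*(1 + v) (D(v) = (1 + v)*v = v*(1 + v))
f(T) = -4 (f(T) = -7 + 3 = -4)
f(D(3))² = (-4)² = 16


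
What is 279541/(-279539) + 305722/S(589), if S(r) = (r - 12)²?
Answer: -7606083431/93066639731 ≈ -0.081727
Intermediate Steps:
S(r) = (-12 + r)²
279541/(-279539) + 305722/S(589) = 279541/(-279539) + 305722/((-12 + 589)²) = 279541*(-1/279539) + 305722/(577²) = -279541/279539 + 305722/332929 = -7606083431/93066639731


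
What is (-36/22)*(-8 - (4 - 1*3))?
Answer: 162/11 ≈ 14.727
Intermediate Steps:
(-36/22)*(-8 - (4 - 1*3)) = (-36/22)*(-8 - (4 - 3)) = (-3*6/11)*(-8 - 1*1) = -18*(-8 - 1)/11 = -18/11*(-9) = 162/11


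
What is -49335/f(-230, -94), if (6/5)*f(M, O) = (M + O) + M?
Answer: 29601/277 ≈ 106.86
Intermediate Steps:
f(M, O) = 5*M/3 + 5*O/6 (f(M, O) = 5*((M + O) + M)/6 = 5*(O + 2*M)/6 = 5*M/3 + 5*O/6)
-49335/f(-230, -94) = -49335/((5/3)*(-230) + (⅚)*(-94)) = -49335/(-1150/3 - 235/3) = -49335/(-1385/3) = -49335*(-3/1385) = 29601/277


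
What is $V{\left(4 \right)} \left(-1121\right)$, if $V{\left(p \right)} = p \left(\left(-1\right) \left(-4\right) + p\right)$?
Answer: $-35872$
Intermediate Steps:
$V{\left(p \right)} = p \left(4 + p\right)$
$V{\left(4 \right)} \left(-1121\right) = 4 \left(4 + 4\right) \left(-1121\right) = 4 \cdot 8 \left(-1121\right) = 32 \left(-1121\right) = -35872$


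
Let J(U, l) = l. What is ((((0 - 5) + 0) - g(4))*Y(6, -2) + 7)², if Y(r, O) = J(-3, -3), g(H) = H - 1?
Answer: 961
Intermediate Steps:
g(H) = -1 + H
Y(r, O) = -3
((((0 - 5) + 0) - g(4))*Y(6, -2) + 7)² = ((((0 - 5) + 0) - (-1 + 4))*(-3) + 7)² = (((-5 + 0) - 1*3)*(-3) + 7)² = ((-5 - 3)*(-3) + 7)² = (-8*(-3) + 7)² = (24 + 7)² = 31² = 961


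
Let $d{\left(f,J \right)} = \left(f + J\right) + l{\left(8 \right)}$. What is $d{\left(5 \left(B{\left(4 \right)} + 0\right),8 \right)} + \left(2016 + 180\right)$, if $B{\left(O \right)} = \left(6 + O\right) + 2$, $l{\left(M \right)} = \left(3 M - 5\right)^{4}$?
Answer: $132585$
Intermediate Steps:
$l{\left(M \right)} = \left(-5 + 3 M\right)^{4}$
$B{\left(O \right)} = 8 + O$
$d{\left(f,J \right)} = 130321 + J + f$ ($d{\left(f,J \right)} = \left(f + J\right) + \left(-5 + 3 \cdot 8\right)^{4} = \left(J + f\right) + \left(-5 + 24\right)^{4} = \left(J + f\right) + 19^{4} = \left(J + f\right) + 130321 = 130321 + J + f$)
$d{\left(5 \left(B{\left(4 \right)} + 0\right),8 \right)} + \left(2016 + 180\right) = \left(130321 + 8 + 5 \left(\left(8 + 4\right) + 0\right)\right) + \left(2016 + 180\right) = \left(130321 + 8 + 5 \left(12 + 0\right)\right) + 2196 = \left(130321 + 8 + 5 \cdot 12\right) + 2196 = \left(130321 + 8 + 60\right) + 2196 = 130389 + 2196 = 132585$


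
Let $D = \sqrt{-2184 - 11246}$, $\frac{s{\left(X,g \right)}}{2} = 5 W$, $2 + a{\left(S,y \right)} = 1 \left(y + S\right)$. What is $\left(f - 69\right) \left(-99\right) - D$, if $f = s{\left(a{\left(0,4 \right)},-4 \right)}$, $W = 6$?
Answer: $891 - i \sqrt{13430} \approx 891.0 - 115.89 i$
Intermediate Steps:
$a{\left(S,y \right)} = -2 + S + y$ ($a{\left(S,y \right)} = -2 + 1 \left(y + S\right) = -2 + 1 \left(S + y\right) = -2 + \left(S + y\right) = -2 + S + y$)
$s{\left(X,g \right)} = 60$ ($s{\left(X,g \right)} = 2 \cdot 5 \cdot 6 = 2 \cdot 30 = 60$)
$f = 60$
$D = i \sqrt{13430}$ ($D = \sqrt{-13430} = i \sqrt{13430} \approx 115.89 i$)
$\left(f - 69\right) \left(-99\right) - D = \left(60 - 69\right) \left(-99\right) - i \sqrt{13430} = \left(-9\right) \left(-99\right) - i \sqrt{13430} = 891 - i \sqrt{13430}$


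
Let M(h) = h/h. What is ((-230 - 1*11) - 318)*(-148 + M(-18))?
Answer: 82173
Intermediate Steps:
M(h) = 1
((-230 - 1*11) - 318)*(-148 + M(-18)) = ((-230 - 1*11) - 318)*(-148 + 1) = ((-230 - 11) - 318)*(-147) = (-241 - 318)*(-147) = -559*(-147) = 82173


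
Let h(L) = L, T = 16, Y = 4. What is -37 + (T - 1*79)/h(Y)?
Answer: -211/4 ≈ -52.750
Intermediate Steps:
-37 + (T - 1*79)/h(Y) = -37 + (16 - 1*79)/4 = -37 + (16 - 79)/4 = -37 + (¼)*(-63) = -37 - 63/4 = -211/4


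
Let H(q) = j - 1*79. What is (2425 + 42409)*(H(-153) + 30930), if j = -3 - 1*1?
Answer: 1382994398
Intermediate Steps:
j = -4 (j = -3 - 1 = -4)
H(q) = -83 (H(q) = -4 - 1*79 = -4 - 79 = -83)
(2425 + 42409)*(H(-153) + 30930) = (2425 + 42409)*(-83 + 30930) = 44834*30847 = 1382994398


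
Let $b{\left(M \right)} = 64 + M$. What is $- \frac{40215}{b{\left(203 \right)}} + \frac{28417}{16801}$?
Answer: $- \frac{222688292}{1495289} \approx -148.93$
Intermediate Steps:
$- \frac{40215}{b{\left(203 \right)}} + \frac{28417}{16801} = - \frac{40215}{64 + 203} + \frac{28417}{16801} = - \frac{40215}{267} + 28417 \cdot \frac{1}{16801} = \left(-40215\right) \frac{1}{267} + \frac{28417}{16801} = - \frac{13405}{89} + \frac{28417}{16801} = - \frac{222688292}{1495289}$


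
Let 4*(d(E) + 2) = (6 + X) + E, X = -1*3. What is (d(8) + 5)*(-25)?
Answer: -575/4 ≈ -143.75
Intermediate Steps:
X = -3
d(E) = -5/4 + E/4 (d(E) = -2 + ((6 - 3) + E)/4 = -2 + (3 + E)/4 = -2 + (3/4 + E/4) = -5/4 + E/4)
(d(8) + 5)*(-25) = ((-5/4 + (1/4)*8) + 5)*(-25) = ((-5/4 + 2) + 5)*(-25) = (3/4 + 5)*(-25) = (23/4)*(-25) = -575/4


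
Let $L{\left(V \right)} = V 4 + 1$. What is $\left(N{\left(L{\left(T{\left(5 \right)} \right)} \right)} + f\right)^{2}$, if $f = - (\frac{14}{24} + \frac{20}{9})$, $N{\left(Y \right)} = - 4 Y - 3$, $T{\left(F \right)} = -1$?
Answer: $\frac{49729}{1296} \approx 38.371$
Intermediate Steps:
$L{\left(V \right)} = 1 + 4 V$ ($L{\left(V \right)} = 4 V + 1 = 1 + 4 V$)
$N{\left(Y \right)} = -3 - 4 Y$
$f = - \frac{101}{36}$ ($f = - (14 \cdot \frac{1}{24} + 20 \cdot \frac{1}{9}) = - (\frac{7}{12} + \frac{20}{9}) = \left(-1\right) \frac{101}{36} = - \frac{101}{36} \approx -2.8056$)
$\left(N{\left(L{\left(T{\left(5 \right)} \right)} \right)} + f\right)^{2} = \left(\left(-3 - 4 \left(1 + 4 \left(-1\right)\right)\right) - \frac{101}{36}\right)^{2} = \left(\left(-3 - 4 \left(1 - 4\right)\right) - \frac{101}{36}\right)^{2} = \left(\left(-3 - -12\right) - \frac{101}{36}\right)^{2} = \left(\left(-3 + 12\right) - \frac{101}{36}\right)^{2} = \left(9 - \frac{101}{36}\right)^{2} = \left(\frac{223}{36}\right)^{2} = \frac{49729}{1296}$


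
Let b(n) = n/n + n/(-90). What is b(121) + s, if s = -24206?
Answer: -2178571/90 ≈ -24206.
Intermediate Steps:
b(n) = 1 - n/90 (b(n) = 1 + n*(-1/90) = 1 - n/90)
b(121) + s = (1 - 1/90*121) - 24206 = (1 - 121/90) - 24206 = -31/90 - 24206 = -2178571/90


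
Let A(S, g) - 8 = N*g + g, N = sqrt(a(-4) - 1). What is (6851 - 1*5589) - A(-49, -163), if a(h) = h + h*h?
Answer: 1417 + 163*sqrt(11) ≈ 1957.6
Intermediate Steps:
a(h) = h + h**2
N = sqrt(11) (N = sqrt(-4*(1 - 4) - 1) = sqrt(-4*(-3) - 1) = sqrt(12 - 1) = sqrt(11) ≈ 3.3166)
A(S, g) = 8 + g + g*sqrt(11) (A(S, g) = 8 + (sqrt(11)*g + g) = 8 + (g*sqrt(11) + g) = 8 + (g + g*sqrt(11)) = 8 + g + g*sqrt(11))
(6851 - 1*5589) - A(-49, -163) = (6851 - 1*5589) - (8 - 163 - 163*sqrt(11)) = (6851 - 5589) - (-155 - 163*sqrt(11)) = 1262 + (155 + 163*sqrt(11)) = 1417 + 163*sqrt(11)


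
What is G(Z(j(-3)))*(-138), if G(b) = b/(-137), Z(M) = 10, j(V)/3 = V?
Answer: 1380/137 ≈ 10.073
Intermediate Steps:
j(V) = 3*V
G(b) = -b/137 (G(b) = b*(-1/137) = -b/137)
G(Z(j(-3)))*(-138) = -1/137*10*(-138) = -10/137*(-138) = 1380/137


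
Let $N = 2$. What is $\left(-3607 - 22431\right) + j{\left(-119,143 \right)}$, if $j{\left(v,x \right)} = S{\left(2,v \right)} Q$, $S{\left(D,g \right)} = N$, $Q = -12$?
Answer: $-26062$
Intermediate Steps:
$S{\left(D,g \right)} = 2$
$j{\left(v,x \right)} = -24$ ($j{\left(v,x \right)} = 2 \left(-12\right) = -24$)
$\left(-3607 - 22431\right) + j{\left(-119,143 \right)} = \left(-3607 - 22431\right) - 24 = -26038 - 24 = -26062$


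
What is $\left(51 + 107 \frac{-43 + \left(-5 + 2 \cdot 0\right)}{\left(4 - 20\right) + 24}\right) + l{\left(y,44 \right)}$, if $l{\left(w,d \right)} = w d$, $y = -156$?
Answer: $-7455$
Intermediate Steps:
$l{\left(w,d \right)} = d w$
$\left(51 + 107 \frac{-43 + \left(-5 + 2 \cdot 0\right)}{\left(4 - 20\right) + 24}\right) + l{\left(y,44 \right)} = \left(51 + 107 \frac{-43 + \left(-5 + 2 \cdot 0\right)}{\left(4 - 20\right) + 24}\right) + 44 \left(-156\right) = \left(51 + 107 \frac{-43 + \left(-5 + 0\right)}{\left(4 - 20\right) + 24}\right) - 6864 = \left(51 + 107 \frac{-43 - 5}{-16 + 24}\right) - 6864 = \left(51 + 107 \left(- \frac{48}{8}\right)\right) - 6864 = \left(51 + 107 \left(\left(-48\right) \frac{1}{8}\right)\right) - 6864 = \left(51 + 107 \left(-6\right)\right) - 6864 = \left(51 - 642\right) - 6864 = -591 - 6864 = -7455$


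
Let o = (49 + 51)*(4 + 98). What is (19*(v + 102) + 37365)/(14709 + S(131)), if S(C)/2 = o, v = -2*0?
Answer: 4367/3901 ≈ 1.1195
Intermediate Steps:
v = 0
o = 10200 (o = 100*102 = 10200)
S(C) = 20400 (S(C) = 2*10200 = 20400)
(19*(v + 102) + 37365)/(14709 + S(131)) = (19*(0 + 102) + 37365)/(14709 + 20400) = (19*102 + 37365)/35109 = (1938 + 37365)*(1/35109) = 39303*(1/35109) = 4367/3901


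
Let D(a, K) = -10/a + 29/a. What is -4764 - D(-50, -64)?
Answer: -238181/50 ≈ -4763.6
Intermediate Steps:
D(a, K) = 19/a
-4764 - D(-50, -64) = -4764 - 19/(-50) = -4764 - 19*(-1)/50 = -4764 - 1*(-19/50) = -4764 + 19/50 = -238181/50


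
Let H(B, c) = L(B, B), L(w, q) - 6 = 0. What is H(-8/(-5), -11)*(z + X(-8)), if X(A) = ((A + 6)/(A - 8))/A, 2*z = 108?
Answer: 10365/32 ≈ 323.91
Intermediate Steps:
L(w, q) = 6 (L(w, q) = 6 + 0 = 6)
H(B, c) = 6
z = 54 (z = (½)*108 = 54)
X(A) = (6 + A)/(A*(-8 + A)) (X(A) = ((6 + A)/(-8 + A))/A = (6 + A)/(A*(-8 + A)))
H(-8/(-5), -11)*(z + X(-8)) = 6*(54 + (6 - 8)/((-8)*(-8 - 8))) = 6*(54 - ⅛*(-2)/(-16)) = 6*(54 - ⅛*(-1/16)*(-2)) = 6*(54 - 1/64) = 6*(3455/64) = 10365/32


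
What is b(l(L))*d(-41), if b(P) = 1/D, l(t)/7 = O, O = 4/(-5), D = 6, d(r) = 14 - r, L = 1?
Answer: 55/6 ≈ 9.1667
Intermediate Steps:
O = -⅘ (O = 4*(-⅕) = -⅘ ≈ -0.80000)
l(t) = -28/5 (l(t) = 7*(-⅘) = -28/5)
b(P) = ⅙ (b(P) = 1/6 = ⅙)
b(l(L))*d(-41) = (14 - 1*(-41))/6 = (14 + 41)/6 = (⅙)*55 = 55/6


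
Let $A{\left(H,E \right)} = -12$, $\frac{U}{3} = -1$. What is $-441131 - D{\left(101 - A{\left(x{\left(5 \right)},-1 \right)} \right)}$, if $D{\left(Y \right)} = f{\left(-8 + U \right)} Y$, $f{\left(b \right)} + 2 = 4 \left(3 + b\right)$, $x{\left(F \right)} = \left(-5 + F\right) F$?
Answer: $-437289$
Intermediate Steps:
$U = -3$ ($U = 3 \left(-1\right) = -3$)
$x{\left(F \right)} = F \left(-5 + F\right)$
$f{\left(b \right)} = 10 + 4 b$ ($f{\left(b \right)} = -2 + 4 \left(3 + b\right) = -2 + \left(12 + 4 b\right) = 10 + 4 b$)
$D{\left(Y \right)} = - 34 Y$ ($D{\left(Y \right)} = \left(10 + 4 \left(-8 - 3\right)\right) Y = \left(10 + 4 \left(-11\right)\right) Y = \left(10 - 44\right) Y = - 34 Y$)
$-441131 - D{\left(101 - A{\left(x{\left(5 \right)},-1 \right)} \right)} = -441131 - - 34 \left(101 - -12\right) = -441131 - - 34 \left(101 + 12\right) = -441131 - \left(-34\right) 113 = -441131 - -3842 = -441131 + 3842 = -437289$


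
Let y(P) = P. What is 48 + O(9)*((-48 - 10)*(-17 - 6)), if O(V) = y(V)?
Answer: 12054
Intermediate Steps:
O(V) = V
48 + O(9)*((-48 - 10)*(-17 - 6)) = 48 + 9*((-48 - 10)*(-17 - 6)) = 48 + 9*(-58*(-23)) = 48 + 9*1334 = 48 + 12006 = 12054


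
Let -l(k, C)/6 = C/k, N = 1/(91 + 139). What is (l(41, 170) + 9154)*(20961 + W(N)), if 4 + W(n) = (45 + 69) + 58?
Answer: 7908457926/41 ≈ 1.9289e+8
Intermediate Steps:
N = 1/230 ≈ 0.0043478
l(k, C) = -6*C/k
W(n) = 168 (W(n) = -4 + ((45 + 69) + 58) = -4 + (114 + 58) = -4 + 172 = 168)
(l(41, 170) + 9154)*(20961 + W(N)) = (-6*170/41 + 9154)*(20961 + 168) = (-6*170*1/41 + 9154)*21129 = (-1020/41 + 9154)*21129 = (374294/41)*21129 = 7908457926/41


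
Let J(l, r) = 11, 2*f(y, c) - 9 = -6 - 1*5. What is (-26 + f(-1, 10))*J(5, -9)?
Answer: -297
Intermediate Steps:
f(y, c) = -1 (f(y, c) = 9/2 + (-6 - 1*5)/2 = 9/2 + (-6 - 5)/2 = 9/2 + (½)*(-11) = 9/2 - 11/2 = -1)
(-26 + f(-1, 10))*J(5, -9) = (-26 - 1)*11 = -27*11 = -297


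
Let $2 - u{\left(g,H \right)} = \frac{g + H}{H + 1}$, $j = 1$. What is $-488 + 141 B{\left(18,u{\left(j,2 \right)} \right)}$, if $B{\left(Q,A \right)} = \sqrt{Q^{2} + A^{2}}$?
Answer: $-488 + 705 \sqrt{13} \approx 2053.9$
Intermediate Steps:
$u{\left(g,H \right)} = 2 - \frac{H + g}{1 + H}$ ($u{\left(g,H \right)} = 2 - \frac{g + H}{H + 1} = 2 - \frac{H + g}{1 + H}$)
$B{\left(Q,A \right)} = \sqrt{A^{2} + Q^{2}}$
$-488 + 141 B{\left(18,u{\left(j,2 \right)} \right)} = -488 + 141 \sqrt{\left(\frac{2 + 2 - 1}{1 + 2}\right)^{2} + 18^{2}} = -488 + 141 \sqrt{\left(\frac{2 + 2 - 1}{3}\right)^{2} + 324} = -488 + 141 \sqrt{\left(\frac{1}{3} \cdot 3\right)^{2} + 324} = -488 + 141 \sqrt{1^{2} + 324} = -488 + 141 \sqrt{1 + 324} = -488 + 141 \sqrt{325} = -488 + 141 \cdot 5 \sqrt{13} = -488 + 705 \sqrt{13}$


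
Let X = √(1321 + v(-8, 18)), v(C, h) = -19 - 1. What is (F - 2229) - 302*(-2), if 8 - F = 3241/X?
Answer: -1617 - 3241*√1301/1301 ≈ -1706.9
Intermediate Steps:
v(C, h) = -20
X = √1301 (X = √(1321 - 20) = √1301 ≈ 36.069)
F = 8 - 3241*√1301/1301 (F = 8 - 3241/(√1301) = 8 - 3241*√1301/1301 ≈ -81.855)
(F - 2229) - 302*(-2) = ((8 - 3241*√1301/1301) - 2229) - 302*(-2) = (-2221 - 3241*√1301/1301) + 604 = -1617 - 3241*√1301/1301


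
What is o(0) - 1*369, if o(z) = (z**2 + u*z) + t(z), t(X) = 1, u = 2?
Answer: -368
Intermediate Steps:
o(z) = 1 + z**2 + 2*z (o(z) = (z**2 + 2*z) + 1 = 1 + z**2 + 2*z)
o(0) - 1*369 = (1 + 0**2 + 2*0) - 1*369 = (1 + 0 + 0) - 369 = 1 - 369 = -368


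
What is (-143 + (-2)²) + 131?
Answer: -8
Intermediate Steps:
(-143 + (-2)²) + 131 = (-143 + 4) + 131 = -139 + 131 = -8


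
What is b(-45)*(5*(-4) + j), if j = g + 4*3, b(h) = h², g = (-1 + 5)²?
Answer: 16200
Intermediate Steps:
g = 16 (g = 4² = 16)
j = 28 (j = 16 + 4*3 = 16 + 12 = 28)
b(-45)*(5*(-4) + j) = (-45)²*(5*(-4) + 28) = 2025*(-20 + 28) = 2025*8 = 16200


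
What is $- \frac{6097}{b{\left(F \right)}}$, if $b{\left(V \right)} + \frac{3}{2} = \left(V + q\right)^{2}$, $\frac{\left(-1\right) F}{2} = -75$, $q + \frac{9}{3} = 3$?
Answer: $- \frac{12194}{44997} \approx -0.271$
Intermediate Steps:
$q = 0$ ($q = -3 + 3 = 0$)
$F = 150$ ($F = \left(-2\right) \left(-75\right) = 150$)
$b{\left(V \right)} = - \frac{3}{2} + V^{2}$ ($b{\left(V \right)} = - \frac{3}{2} + \left(V + 0\right)^{2} = - \frac{3}{2} + V^{2}$)
$- \frac{6097}{b{\left(F \right)}} = - \frac{6097}{- \frac{3}{2} + 150^{2}} = - \frac{6097}{- \frac{3}{2} + 22500} = - \frac{6097}{\frac{44997}{2}} = \left(-6097\right) \frac{2}{44997} = - \frac{12194}{44997}$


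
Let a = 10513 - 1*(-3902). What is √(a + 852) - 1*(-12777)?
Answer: 12777 + √15267 ≈ 12901.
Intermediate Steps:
a = 14415 (a = 10513 + 3902 = 14415)
√(a + 852) - 1*(-12777) = √(14415 + 852) - 1*(-12777) = √15267 + 12777 = 12777 + √15267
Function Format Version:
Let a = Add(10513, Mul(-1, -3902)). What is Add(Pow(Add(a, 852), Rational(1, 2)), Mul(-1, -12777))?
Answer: Add(12777, Pow(15267, Rational(1, 2))) ≈ 12901.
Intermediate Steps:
a = 14415 (a = Add(10513, 3902) = 14415)
Add(Pow(Add(a, 852), Rational(1, 2)), Mul(-1, -12777)) = Add(Pow(Add(14415, 852), Rational(1, 2)), Mul(-1, -12777)) = Add(Pow(15267, Rational(1, 2)), 12777) = Add(12777, Pow(15267, Rational(1, 2)))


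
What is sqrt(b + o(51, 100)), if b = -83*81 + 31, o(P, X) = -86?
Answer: I*sqrt(6778) ≈ 82.329*I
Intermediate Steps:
b = -6692 (b = -6723 + 31 = -6692)
sqrt(b + o(51, 100)) = sqrt(-6692 - 86) = sqrt(-6778) = I*sqrt(6778)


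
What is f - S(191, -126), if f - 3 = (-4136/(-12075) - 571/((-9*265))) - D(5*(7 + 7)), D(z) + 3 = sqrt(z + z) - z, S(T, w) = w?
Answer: 388942129/1919925 - 2*sqrt(35) ≈ 190.75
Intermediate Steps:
D(z) = -3 - z + sqrt(2)*sqrt(z) (D(z) = -3 + (sqrt(z + z) - z) = -3 + (sqrt(2*z) - z) = -3 + (sqrt(2)*sqrt(z) - z) = -3 + (-z + sqrt(2)*sqrt(z)) = -3 - z + sqrt(2)*sqrt(z))
f = 147031579/1919925 - 2*sqrt(35) (f = 3 + ((-4136/(-12075) - 571/((-9*265))) - (-3 - 5*(7 + 7) + sqrt(2)*sqrt(5*(7 + 7)))) = 3 + ((-4136*(-1/12075) - 571/(-2385)) - (-3 - 5*14 + sqrt(2)*sqrt(5*14))) = 3 + ((4136/12075 - 571*(-1/2385)) - (-3 - 1*70 + sqrt(2)*sqrt(70))) = 3 + ((4136/12075 + 571/2385) - (-3 - 70 + 2*sqrt(35))) = 3 + (1117279/1919925 - (-73 + 2*sqrt(35))) = 3 + (1117279/1919925 + (73 - 2*sqrt(35))) = 3 + (141271804/1919925 - 2*sqrt(35)) = 147031579/1919925 - 2*sqrt(35) ≈ 64.750)
f - S(191, -126) = (147031579/1919925 - 2*sqrt(35)) - 1*(-126) = (147031579/1919925 - 2*sqrt(35)) + 126 = 388942129/1919925 - 2*sqrt(35)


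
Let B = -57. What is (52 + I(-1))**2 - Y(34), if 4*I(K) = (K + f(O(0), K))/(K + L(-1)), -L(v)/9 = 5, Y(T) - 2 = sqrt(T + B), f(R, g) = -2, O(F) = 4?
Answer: 91536329/33856 - I*sqrt(23) ≈ 2703.7 - 4.7958*I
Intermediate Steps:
Y(T) = 2 + sqrt(-57 + T) (Y(T) = 2 + sqrt(T - 57) = 2 + sqrt(-57 + T))
L(v) = -45 (L(v) = -9*5 = -45)
I(K) = (-2 + K)/(4*(-45 + K)) (I(K) = ((K - 2)/(K - 45))/4 = ((-2 + K)/(-45 + K))/4 = (-2 + K)/(4*(-45 + K)))
(52 + I(-1))**2 - Y(34) = (52 + (-2 - 1)/(4*(-45 - 1)))**2 - (2 + sqrt(-57 + 34)) = (52 + (1/4)*(-3)/(-46))**2 - (2 + sqrt(-23)) = (52 + (1/4)*(-1/46)*(-3))**2 - (2 + I*sqrt(23)) = (52 + 3/184)**2 + (-2 - I*sqrt(23)) = (9571/184)**2 + (-2 - I*sqrt(23)) = 91604041/33856 + (-2 - I*sqrt(23)) = 91536329/33856 - I*sqrt(23)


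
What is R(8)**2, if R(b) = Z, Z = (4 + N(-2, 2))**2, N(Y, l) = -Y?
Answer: 1296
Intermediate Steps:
Z = 36 (Z = (4 - 1*(-2))**2 = (4 + 2)**2 = 6**2 = 36)
R(b) = 36
R(8)**2 = 36**2 = 1296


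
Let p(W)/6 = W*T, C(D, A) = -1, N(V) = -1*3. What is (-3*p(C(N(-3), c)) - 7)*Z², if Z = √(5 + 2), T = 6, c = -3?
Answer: 707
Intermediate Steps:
N(V) = -3
p(W) = 36*W (p(W) = 6*(W*6) = 6*(6*W) = 36*W)
Z = √7 ≈ 2.6458
(-3*p(C(N(-3), c)) - 7)*Z² = (-108*(-1) - 7)*(√7)² = (-3*(-36) - 7)*7 = (108 - 7)*7 = 101*7 = 707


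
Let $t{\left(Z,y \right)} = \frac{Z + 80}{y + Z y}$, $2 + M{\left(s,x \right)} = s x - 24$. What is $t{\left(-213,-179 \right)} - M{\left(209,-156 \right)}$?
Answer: $\frac{1238243107}{37948} \approx 32630.0$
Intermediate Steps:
$M{\left(s,x \right)} = -26 + s x$ ($M{\left(s,x \right)} = -2 + \left(s x - 24\right) = -2 + \left(-24 + s x\right) = -26 + s x$)
$t{\left(Z,y \right)} = \frac{80 + Z}{y + Z y}$
$t{\left(-213,-179 \right)} - M{\left(209,-156 \right)} = \frac{80 - 213}{\left(-179\right) \left(1 - 213\right)} - \left(-26 + 209 \left(-156\right)\right) = \left(- \frac{1}{179}\right) \frac{1}{-212} \left(-133\right) - \left(-26 - 32604\right) = \left(- \frac{1}{179}\right) \left(- \frac{1}{212}\right) \left(-133\right) - -32630 = - \frac{133}{37948} + 32630 = \frac{1238243107}{37948}$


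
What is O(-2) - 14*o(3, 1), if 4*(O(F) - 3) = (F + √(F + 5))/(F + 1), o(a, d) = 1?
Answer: -21/2 - √3/4 ≈ -10.933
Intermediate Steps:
O(F) = 3 + (F + √(5 + F))/(4*(1 + F)) (O(F) = 3 + ((F + √(F + 5))/(F + 1))/4 = 3 + ((F + √(5 + F))/(1 + F))/4 = 3 + (F + √(5 + F))/(4*(1 + F)))
O(-2) - 14*o(3, 1) = (12 + √(5 - 2) + 13*(-2))/(4*(1 - 2)) - 14*1 = (¼)*(12 + √3 - 26)/(-1) - 14 = (¼)*(-1)*(-14 + √3) - 14 = (7/2 - √3/4) - 14 = -21/2 - √3/4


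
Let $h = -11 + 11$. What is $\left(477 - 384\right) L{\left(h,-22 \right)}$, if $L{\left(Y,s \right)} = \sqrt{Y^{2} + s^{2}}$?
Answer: $2046$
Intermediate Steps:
$h = 0$
$\left(477 - 384\right) L{\left(h,-22 \right)} = \left(477 - 384\right) \sqrt{0^{2} + \left(-22\right)^{2}} = 93 \sqrt{0 + 484} = 93 \sqrt{484} = 93 \cdot 22 = 2046$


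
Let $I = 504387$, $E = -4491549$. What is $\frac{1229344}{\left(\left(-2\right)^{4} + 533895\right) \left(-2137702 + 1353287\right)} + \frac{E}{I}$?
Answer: $- \frac{209010706907181757}{23471245370913795} \approx -8.905$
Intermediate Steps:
$\frac{1229344}{\left(\left(-2\right)^{4} + 533895\right) \left(-2137702 + 1353287\right)} + \frac{E}{I} = \frac{1229344}{\left(\left(-2\right)^{4} + 533895\right) \left(-2137702 + 1353287\right)} - \frac{4491549}{504387} = \frac{1229344}{\left(16 + 533895\right) \left(-784415\right)} - \frac{499061}{56043} = \frac{1229344}{533911 \left(-784415\right)} - \frac{499061}{56043} = \frac{1229344}{-418807797065} - \frac{499061}{56043} = 1229344 \left(- \frac{1}{418807797065}\right) - \frac{499061}{56043} = - \frac{1229344}{418807797065} - \frac{499061}{56043} = - \frac{209010706907181757}{23471245370913795}$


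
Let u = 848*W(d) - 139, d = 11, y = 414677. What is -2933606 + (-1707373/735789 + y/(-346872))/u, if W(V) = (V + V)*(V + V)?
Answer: -34133114576262822070097/11635207514629816 ≈ -2.9336e+6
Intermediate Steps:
W(V) = 4*V² (W(V) = (2*V)*(2*V) = 4*V²)
u = 410293 (u = 848*(4*11²) - 139 = 848*(4*121) - 139 = 848*484 - 139 = 410432 - 139 = 410293)
-2933606 + (-1707373/735789 + y/(-346872))/u = -2933606 + (-1707373/735789 + 414677/(-346872))/410293 = -2933606 + (-1707373*1/735789 + 414677*(-1/346872))*(1/410293) = -2933606 + (-1707373/735789 - 414677/346872)*(1/410293) = -2933606 - 99706073601/28358289112*1/410293 = -2933606 - 99706073601/11635207514629816 = -34133114576262822070097/11635207514629816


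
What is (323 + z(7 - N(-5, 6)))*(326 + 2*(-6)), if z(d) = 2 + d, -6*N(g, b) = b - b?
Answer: 104248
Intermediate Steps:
N(g, b) = 0 (N(g, b) = -(b - b)/6 = -⅙*0 = 0)
(323 + z(7 - N(-5, 6)))*(326 + 2*(-6)) = (323 + (2 + (7 - 1*0)))*(326 + 2*(-6)) = (323 + (2 + (7 + 0)))*(326 - 12) = (323 + (2 + 7))*314 = (323 + 9)*314 = 332*314 = 104248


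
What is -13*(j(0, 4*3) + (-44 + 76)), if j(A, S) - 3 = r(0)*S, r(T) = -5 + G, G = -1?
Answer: 481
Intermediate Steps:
r(T) = -6 (r(T) = -5 - 1 = -6)
j(A, S) = 3 - 6*S
-13*(j(0, 4*3) + (-44 + 76)) = -13*((3 - 24*3) + (-44 + 76)) = -13*((3 - 6*12) + 32) = -13*((3 - 72) + 32) = -13*(-69 + 32) = -13*(-37) = 481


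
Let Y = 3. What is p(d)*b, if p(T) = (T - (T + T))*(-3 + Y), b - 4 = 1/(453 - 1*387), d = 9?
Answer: 0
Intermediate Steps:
b = 265/66 (b = 4 + 1/(453 - 1*387) = 4 + 1/(453 - 387) = 4 + 1/66 = 265/66 ≈ 4.0152)
p(T) = 0 (p(T) = (T - (T + T))*(-3 + 3) = (T - 2*T)*0 = -T*0 = 0)
p(d)*b = 0*(265/66) = 0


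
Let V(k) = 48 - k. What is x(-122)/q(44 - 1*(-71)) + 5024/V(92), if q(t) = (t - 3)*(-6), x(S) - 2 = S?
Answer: -35113/308 ≈ -114.00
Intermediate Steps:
x(S) = 2 + S
q(t) = 18 - 6*t (q(t) = (-3 + t)*(-6) = 18 - 6*t)
x(-122)/q(44 - 1*(-71)) + 5024/V(92) = (2 - 122)/(18 - 6*(44 - 1*(-71))) + 5024/(48 - 1*92) = -120/(18 - 6*(44 + 71)) + 5024/(48 - 92) = -120/(18 - 6*115) + 5024/(-44) = -120/(18 - 690) + 5024*(-1/44) = -120/(-672) - 1256/11 = -120*(-1/672) - 1256/11 = 5/28 - 1256/11 = -35113/308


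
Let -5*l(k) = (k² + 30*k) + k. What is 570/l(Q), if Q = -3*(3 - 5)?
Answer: -475/37 ≈ -12.838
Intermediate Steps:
Q = 6 (Q = -3*(-2) = 6)
l(k) = -31*k/5 - k²/5 (l(k) = -((k² + 30*k) + k)/5 = -(k² + 31*k)/5 = -31*k/5 - k²/5)
570/l(Q) = 570/((-⅕*6*(31 + 6))) = 570/((-⅕*6*37)) = 570/(-222/5) = 570*(-5/222) = -475/37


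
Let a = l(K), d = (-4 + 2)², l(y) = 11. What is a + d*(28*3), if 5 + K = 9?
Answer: 347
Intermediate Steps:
K = 4 (K = -5 + 9 = 4)
d = 4 (d = (-2)² = 4)
a = 11
a + d*(28*3) = 11 + 4*(28*3) = 11 + 4*84 = 11 + 336 = 347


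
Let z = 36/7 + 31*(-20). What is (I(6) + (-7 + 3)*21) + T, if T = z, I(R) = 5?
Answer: -4857/7 ≈ -693.86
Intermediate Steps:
z = -4304/7 (z = 36*(⅐) - 620 = 36/7 - 620 = -4304/7 ≈ -614.86)
T = -4304/7 ≈ -614.86
(I(6) + (-7 + 3)*21) + T = (5 + (-7 + 3)*21) - 4304/7 = (5 - 4*21) - 4304/7 = (5 - 84) - 4304/7 = -79 - 4304/7 = -4857/7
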